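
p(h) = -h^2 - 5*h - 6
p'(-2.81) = 0.62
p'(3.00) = -11.00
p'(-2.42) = -0.16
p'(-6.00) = 7.00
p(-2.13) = 0.11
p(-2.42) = 0.24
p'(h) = -2*h - 5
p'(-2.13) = -0.74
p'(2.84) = -10.68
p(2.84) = -28.27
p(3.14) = -31.56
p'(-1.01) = -2.98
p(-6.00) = -12.00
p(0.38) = -8.04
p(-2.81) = 0.15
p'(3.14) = -11.28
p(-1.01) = -1.97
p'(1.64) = -8.28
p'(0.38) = -5.76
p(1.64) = -16.89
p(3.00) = -30.00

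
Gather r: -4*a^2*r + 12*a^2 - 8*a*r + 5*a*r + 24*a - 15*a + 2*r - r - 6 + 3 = 12*a^2 + 9*a + r*(-4*a^2 - 3*a + 1) - 3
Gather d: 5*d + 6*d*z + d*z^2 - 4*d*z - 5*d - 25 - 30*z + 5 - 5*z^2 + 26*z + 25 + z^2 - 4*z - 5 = d*(z^2 + 2*z) - 4*z^2 - 8*z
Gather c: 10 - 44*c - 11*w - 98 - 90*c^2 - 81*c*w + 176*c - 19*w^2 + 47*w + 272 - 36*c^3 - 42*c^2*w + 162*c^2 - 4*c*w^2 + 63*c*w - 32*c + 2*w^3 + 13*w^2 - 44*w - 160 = -36*c^3 + c^2*(72 - 42*w) + c*(-4*w^2 - 18*w + 100) + 2*w^3 - 6*w^2 - 8*w + 24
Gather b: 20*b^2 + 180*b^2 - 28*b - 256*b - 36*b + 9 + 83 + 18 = 200*b^2 - 320*b + 110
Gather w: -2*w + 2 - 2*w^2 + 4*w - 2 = -2*w^2 + 2*w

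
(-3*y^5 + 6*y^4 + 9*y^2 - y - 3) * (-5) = 15*y^5 - 30*y^4 - 45*y^2 + 5*y + 15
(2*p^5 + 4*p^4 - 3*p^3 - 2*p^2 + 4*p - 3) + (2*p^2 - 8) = 2*p^5 + 4*p^4 - 3*p^3 + 4*p - 11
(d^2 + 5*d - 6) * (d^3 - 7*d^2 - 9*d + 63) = d^5 - 2*d^4 - 50*d^3 + 60*d^2 + 369*d - 378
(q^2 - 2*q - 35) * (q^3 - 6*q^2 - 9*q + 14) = q^5 - 8*q^4 - 32*q^3 + 242*q^2 + 287*q - 490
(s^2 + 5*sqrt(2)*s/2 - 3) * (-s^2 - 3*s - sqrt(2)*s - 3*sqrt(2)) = -s^4 - 7*sqrt(2)*s^3/2 - 3*s^3 - 21*sqrt(2)*s^2/2 - 2*s^2 - 6*s + 3*sqrt(2)*s + 9*sqrt(2)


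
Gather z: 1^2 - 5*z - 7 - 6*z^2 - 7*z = -6*z^2 - 12*z - 6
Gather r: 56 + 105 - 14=147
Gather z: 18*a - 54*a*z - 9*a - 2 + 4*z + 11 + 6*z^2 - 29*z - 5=9*a + 6*z^2 + z*(-54*a - 25) + 4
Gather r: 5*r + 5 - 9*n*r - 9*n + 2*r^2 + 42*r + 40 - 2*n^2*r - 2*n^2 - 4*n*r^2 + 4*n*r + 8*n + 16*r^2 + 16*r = -2*n^2 - n + r^2*(18 - 4*n) + r*(-2*n^2 - 5*n + 63) + 45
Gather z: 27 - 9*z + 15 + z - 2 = 40 - 8*z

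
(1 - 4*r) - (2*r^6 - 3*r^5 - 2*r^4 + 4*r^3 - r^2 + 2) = -2*r^6 + 3*r^5 + 2*r^4 - 4*r^3 + r^2 - 4*r - 1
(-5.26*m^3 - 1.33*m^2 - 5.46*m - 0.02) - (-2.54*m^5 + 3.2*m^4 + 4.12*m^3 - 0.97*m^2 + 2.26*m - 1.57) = 2.54*m^5 - 3.2*m^4 - 9.38*m^3 - 0.36*m^2 - 7.72*m + 1.55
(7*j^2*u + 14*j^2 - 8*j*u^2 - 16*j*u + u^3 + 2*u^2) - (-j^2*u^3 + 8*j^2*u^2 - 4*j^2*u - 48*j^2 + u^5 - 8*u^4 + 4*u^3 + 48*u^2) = j^2*u^3 - 8*j^2*u^2 + 11*j^2*u + 62*j^2 - 8*j*u^2 - 16*j*u - u^5 + 8*u^4 - 3*u^3 - 46*u^2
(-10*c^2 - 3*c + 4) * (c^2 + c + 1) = -10*c^4 - 13*c^3 - 9*c^2 + c + 4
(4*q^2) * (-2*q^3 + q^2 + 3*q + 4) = -8*q^5 + 4*q^4 + 12*q^3 + 16*q^2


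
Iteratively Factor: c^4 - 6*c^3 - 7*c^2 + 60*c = (c - 5)*(c^3 - c^2 - 12*c) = (c - 5)*(c + 3)*(c^2 - 4*c) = c*(c - 5)*(c + 3)*(c - 4)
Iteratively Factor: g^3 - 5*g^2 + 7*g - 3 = (g - 1)*(g^2 - 4*g + 3) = (g - 3)*(g - 1)*(g - 1)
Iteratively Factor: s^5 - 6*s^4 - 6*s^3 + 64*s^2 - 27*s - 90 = (s - 2)*(s^4 - 4*s^3 - 14*s^2 + 36*s + 45) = (s - 3)*(s - 2)*(s^3 - s^2 - 17*s - 15) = (s - 3)*(s - 2)*(s + 3)*(s^2 - 4*s - 5) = (s - 5)*(s - 3)*(s - 2)*(s + 3)*(s + 1)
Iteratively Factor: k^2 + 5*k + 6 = (k + 3)*(k + 2)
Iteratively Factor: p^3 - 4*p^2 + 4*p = (p - 2)*(p^2 - 2*p) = p*(p - 2)*(p - 2)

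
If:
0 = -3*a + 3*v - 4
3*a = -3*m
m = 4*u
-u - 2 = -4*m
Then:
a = -8/15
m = 8/15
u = 2/15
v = 4/5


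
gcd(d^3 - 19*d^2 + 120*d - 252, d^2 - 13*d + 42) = d^2 - 13*d + 42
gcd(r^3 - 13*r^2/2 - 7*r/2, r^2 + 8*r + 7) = 1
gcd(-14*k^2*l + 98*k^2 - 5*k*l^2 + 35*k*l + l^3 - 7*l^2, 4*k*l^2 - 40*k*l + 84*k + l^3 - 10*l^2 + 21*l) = l - 7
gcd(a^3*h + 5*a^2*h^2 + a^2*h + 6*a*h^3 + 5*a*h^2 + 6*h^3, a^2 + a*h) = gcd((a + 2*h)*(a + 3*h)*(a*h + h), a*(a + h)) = 1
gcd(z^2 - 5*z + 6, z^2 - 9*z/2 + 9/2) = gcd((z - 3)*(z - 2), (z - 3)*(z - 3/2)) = z - 3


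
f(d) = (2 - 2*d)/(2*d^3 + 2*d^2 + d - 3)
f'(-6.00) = -0.01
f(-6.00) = -0.04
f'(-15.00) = 0.00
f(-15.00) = -0.00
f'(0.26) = 0.23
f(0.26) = -0.58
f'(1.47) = 0.00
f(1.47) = -0.10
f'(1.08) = -0.45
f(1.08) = -0.05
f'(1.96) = 0.04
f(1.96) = -0.09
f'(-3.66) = -0.08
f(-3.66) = -0.12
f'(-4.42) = -0.04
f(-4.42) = -0.08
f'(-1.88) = -0.51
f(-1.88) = -0.52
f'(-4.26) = -0.05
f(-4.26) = -0.08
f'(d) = (2 - 2*d)*(-6*d^2 - 4*d - 1)/(2*d^3 + 2*d^2 + d - 3)^2 - 2/(2*d^3 + 2*d^2 + d - 3)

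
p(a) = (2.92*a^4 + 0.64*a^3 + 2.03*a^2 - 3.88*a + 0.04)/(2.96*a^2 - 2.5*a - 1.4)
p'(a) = (2.5 - 5.92*a)*(2.92*a^4 + 0.64*a^3 + 2.03*a^2 - 3.88*a + 0.04)/(2.96*a^2 - 2.5*a - 1.4)^2 + (11.68*a^3 + 1.92*a^2 + 4.06*a - 3.88)/(2.96*a^2 - 2.5*a - 1.4) = (17.2864*a^5 - 20.0056*a^4 - 19.552*a^3 + 3.7218*a^2 - 5.9208*a + 5.532)/(8.7616*a^4 - 14.8*a^3 - 2.038*a^2 + 7.0*a + 1.96)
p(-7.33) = 47.25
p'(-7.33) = -13.42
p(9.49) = 100.96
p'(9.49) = 19.76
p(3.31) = 16.84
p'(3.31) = 7.31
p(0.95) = -1.01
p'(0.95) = -13.48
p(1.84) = 9.26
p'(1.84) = 1.28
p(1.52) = 10.17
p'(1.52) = -11.19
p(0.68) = 0.48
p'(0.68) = -1.56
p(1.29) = 26.18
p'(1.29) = -348.65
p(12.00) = 156.77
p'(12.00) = 24.72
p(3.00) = 14.68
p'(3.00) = 6.59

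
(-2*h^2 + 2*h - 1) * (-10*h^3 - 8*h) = 20*h^5 - 20*h^4 + 26*h^3 - 16*h^2 + 8*h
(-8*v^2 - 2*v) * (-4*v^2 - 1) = 32*v^4 + 8*v^3 + 8*v^2 + 2*v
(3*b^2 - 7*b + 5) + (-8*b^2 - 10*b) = -5*b^2 - 17*b + 5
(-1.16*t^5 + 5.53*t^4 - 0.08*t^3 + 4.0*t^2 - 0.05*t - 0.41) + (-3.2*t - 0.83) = -1.16*t^5 + 5.53*t^4 - 0.08*t^3 + 4.0*t^2 - 3.25*t - 1.24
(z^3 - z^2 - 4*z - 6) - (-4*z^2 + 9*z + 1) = z^3 + 3*z^2 - 13*z - 7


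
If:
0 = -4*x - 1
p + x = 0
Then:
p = 1/4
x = -1/4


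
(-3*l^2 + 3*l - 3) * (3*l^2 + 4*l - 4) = -9*l^4 - 3*l^3 + 15*l^2 - 24*l + 12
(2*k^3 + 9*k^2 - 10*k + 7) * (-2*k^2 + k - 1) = -4*k^5 - 16*k^4 + 27*k^3 - 33*k^2 + 17*k - 7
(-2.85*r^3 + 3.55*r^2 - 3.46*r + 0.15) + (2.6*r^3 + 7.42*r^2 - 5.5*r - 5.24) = -0.25*r^3 + 10.97*r^2 - 8.96*r - 5.09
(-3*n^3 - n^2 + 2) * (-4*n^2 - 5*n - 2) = 12*n^5 + 19*n^4 + 11*n^3 - 6*n^2 - 10*n - 4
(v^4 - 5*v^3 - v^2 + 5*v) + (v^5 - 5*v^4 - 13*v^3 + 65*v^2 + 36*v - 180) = v^5 - 4*v^4 - 18*v^3 + 64*v^2 + 41*v - 180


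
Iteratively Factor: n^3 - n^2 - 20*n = (n + 4)*(n^2 - 5*n) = (n - 5)*(n + 4)*(n)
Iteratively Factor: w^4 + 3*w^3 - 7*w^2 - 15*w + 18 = (w - 2)*(w^3 + 5*w^2 + 3*w - 9) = (w - 2)*(w - 1)*(w^2 + 6*w + 9) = (w - 2)*(w - 1)*(w + 3)*(w + 3)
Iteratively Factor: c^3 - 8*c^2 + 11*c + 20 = (c - 5)*(c^2 - 3*c - 4) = (c - 5)*(c + 1)*(c - 4)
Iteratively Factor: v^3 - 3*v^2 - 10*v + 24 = (v - 2)*(v^2 - v - 12) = (v - 2)*(v + 3)*(v - 4)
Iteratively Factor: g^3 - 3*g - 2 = (g + 1)*(g^2 - g - 2) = (g - 2)*(g + 1)*(g + 1)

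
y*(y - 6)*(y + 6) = y^3 - 36*y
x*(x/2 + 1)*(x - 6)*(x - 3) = x^4/2 - 7*x^3/2 + 18*x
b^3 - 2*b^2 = b^2*(b - 2)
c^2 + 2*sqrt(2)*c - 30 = (c - 3*sqrt(2))*(c + 5*sqrt(2))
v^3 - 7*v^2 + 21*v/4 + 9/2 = (v - 6)*(v - 3/2)*(v + 1/2)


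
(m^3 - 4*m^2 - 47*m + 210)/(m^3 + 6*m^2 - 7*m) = (m^2 - 11*m + 30)/(m*(m - 1))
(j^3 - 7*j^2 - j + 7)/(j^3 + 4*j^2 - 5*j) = (j^2 - 6*j - 7)/(j*(j + 5))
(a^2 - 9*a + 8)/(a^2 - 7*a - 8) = (a - 1)/(a + 1)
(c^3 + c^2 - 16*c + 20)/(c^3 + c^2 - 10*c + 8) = (c^2 + 3*c - 10)/(c^2 + 3*c - 4)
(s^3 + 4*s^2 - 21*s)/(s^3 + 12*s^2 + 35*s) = (s - 3)/(s + 5)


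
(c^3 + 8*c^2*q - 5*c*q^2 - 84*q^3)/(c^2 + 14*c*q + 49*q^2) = (c^2 + c*q - 12*q^2)/(c + 7*q)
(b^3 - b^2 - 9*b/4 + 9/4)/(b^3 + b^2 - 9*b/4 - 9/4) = (b - 1)/(b + 1)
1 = 1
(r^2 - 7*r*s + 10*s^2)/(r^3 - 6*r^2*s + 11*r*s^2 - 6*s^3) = (r - 5*s)/(r^2 - 4*r*s + 3*s^2)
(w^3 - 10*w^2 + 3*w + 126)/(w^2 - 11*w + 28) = (w^2 - 3*w - 18)/(w - 4)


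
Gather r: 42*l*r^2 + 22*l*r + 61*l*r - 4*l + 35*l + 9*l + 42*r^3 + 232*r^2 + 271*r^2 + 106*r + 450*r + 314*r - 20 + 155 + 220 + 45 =40*l + 42*r^3 + r^2*(42*l + 503) + r*(83*l + 870) + 400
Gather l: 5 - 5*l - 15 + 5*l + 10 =0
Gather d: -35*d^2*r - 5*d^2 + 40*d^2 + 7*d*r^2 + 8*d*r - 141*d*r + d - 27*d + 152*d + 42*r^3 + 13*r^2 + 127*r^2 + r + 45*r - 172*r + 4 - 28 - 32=d^2*(35 - 35*r) + d*(7*r^2 - 133*r + 126) + 42*r^3 + 140*r^2 - 126*r - 56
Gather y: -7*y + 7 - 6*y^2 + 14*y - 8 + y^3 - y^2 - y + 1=y^3 - 7*y^2 + 6*y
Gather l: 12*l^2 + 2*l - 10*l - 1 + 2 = 12*l^2 - 8*l + 1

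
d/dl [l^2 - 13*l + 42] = 2*l - 13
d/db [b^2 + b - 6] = 2*b + 1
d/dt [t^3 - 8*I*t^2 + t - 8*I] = 3*t^2 - 16*I*t + 1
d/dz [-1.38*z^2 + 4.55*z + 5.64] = 4.55 - 2.76*z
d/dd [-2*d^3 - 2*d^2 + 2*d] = -6*d^2 - 4*d + 2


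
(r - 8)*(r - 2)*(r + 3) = r^3 - 7*r^2 - 14*r + 48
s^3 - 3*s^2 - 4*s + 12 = (s - 3)*(s - 2)*(s + 2)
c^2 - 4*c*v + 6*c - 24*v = (c + 6)*(c - 4*v)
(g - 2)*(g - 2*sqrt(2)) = g^2 - 2*sqrt(2)*g - 2*g + 4*sqrt(2)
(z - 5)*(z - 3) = z^2 - 8*z + 15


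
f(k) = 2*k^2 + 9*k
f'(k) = 4*k + 9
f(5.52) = 110.62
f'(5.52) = 31.08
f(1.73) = 21.56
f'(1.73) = 15.92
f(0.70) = 7.28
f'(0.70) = 11.80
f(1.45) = 17.26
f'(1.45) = 14.80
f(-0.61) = -4.75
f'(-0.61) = 6.56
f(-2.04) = -10.04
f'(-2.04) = 0.84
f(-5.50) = 11.00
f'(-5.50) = -13.00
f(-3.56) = -6.69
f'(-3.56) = -5.24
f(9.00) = 243.00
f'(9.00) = 45.00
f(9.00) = 243.00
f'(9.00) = 45.00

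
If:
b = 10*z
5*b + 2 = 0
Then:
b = -2/5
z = -1/25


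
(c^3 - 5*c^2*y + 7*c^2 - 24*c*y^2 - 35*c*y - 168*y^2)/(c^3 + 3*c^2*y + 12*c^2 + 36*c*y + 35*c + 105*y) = (c - 8*y)/(c + 5)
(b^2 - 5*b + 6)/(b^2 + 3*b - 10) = (b - 3)/(b + 5)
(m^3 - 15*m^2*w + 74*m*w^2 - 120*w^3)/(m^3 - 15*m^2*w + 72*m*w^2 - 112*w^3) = (m^2 - 11*m*w + 30*w^2)/(m^2 - 11*m*w + 28*w^2)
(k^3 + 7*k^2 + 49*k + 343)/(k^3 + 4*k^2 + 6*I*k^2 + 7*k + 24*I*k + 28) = (k^2 + 7*k*(1 - I) - 49*I)/(k^2 + k*(4 - I) - 4*I)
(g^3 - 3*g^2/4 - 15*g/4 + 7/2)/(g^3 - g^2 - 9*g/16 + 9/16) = 4*(4*g^2 + g - 14)/(16*g^2 - 9)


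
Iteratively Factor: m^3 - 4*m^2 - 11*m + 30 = (m - 2)*(m^2 - 2*m - 15) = (m - 5)*(m - 2)*(m + 3)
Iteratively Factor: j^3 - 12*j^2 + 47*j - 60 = (j - 3)*(j^2 - 9*j + 20) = (j - 5)*(j - 3)*(j - 4)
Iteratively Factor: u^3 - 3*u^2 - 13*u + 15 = (u - 1)*(u^2 - 2*u - 15) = (u - 5)*(u - 1)*(u + 3)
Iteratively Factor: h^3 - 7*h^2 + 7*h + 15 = (h - 5)*(h^2 - 2*h - 3) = (h - 5)*(h + 1)*(h - 3)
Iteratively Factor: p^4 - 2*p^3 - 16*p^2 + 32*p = (p)*(p^3 - 2*p^2 - 16*p + 32) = p*(p + 4)*(p^2 - 6*p + 8) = p*(p - 4)*(p + 4)*(p - 2)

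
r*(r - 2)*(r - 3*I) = r^3 - 2*r^2 - 3*I*r^2 + 6*I*r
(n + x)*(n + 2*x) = n^2 + 3*n*x + 2*x^2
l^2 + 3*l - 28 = (l - 4)*(l + 7)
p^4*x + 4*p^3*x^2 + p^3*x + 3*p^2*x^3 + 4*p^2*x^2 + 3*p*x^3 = p*(p + x)*(p + 3*x)*(p*x + x)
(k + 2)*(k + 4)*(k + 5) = k^3 + 11*k^2 + 38*k + 40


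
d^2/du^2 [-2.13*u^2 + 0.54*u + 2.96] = -4.26000000000000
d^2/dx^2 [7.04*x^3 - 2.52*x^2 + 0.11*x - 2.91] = 42.24*x - 5.04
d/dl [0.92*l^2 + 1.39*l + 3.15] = 1.84*l + 1.39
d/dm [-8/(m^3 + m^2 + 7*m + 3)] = 8*(3*m^2 + 2*m + 7)/(m^3 + m^2 + 7*m + 3)^2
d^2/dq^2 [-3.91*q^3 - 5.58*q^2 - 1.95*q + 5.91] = -23.46*q - 11.16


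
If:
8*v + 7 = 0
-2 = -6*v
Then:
No Solution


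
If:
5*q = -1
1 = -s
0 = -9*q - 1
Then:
No Solution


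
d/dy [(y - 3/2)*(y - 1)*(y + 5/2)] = 3*y^2 - 19/4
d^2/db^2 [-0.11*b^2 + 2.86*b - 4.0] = -0.220000000000000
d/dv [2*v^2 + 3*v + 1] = 4*v + 3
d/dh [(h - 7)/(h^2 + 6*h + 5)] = (h^2 + 6*h - 2*(h - 7)*(h + 3) + 5)/(h^2 + 6*h + 5)^2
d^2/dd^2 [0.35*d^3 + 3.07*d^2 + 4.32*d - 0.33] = 2.1*d + 6.14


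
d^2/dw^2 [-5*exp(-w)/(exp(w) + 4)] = -5/(exp(2*w) + 4*exp(w)) - 15*exp(w)/(exp(w) + 4)^3 - 20/(exp(w) + 4)^3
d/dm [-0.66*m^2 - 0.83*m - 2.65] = -1.32*m - 0.83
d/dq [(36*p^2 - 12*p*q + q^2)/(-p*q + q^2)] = p*(36*p^2 - 72*p*q + 11*q^2)/(q^2*(p^2 - 2*p*q + q^2))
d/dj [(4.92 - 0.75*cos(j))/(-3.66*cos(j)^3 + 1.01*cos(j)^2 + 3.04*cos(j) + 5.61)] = (5.49*cos(j)^3 - 54.7791*cos(j)^2 + 9.9384*cos(j) + 19.1643)*sin(j)/(13.3956*cos(j)^6 - 7.3932*cos(j)^5 - 21.2327*cos(j)^4 - 34.9244*cos(j)^3 + 20.5738*cos(j)^2 + 34.1088*cos(j) + 31.4721)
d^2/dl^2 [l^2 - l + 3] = 2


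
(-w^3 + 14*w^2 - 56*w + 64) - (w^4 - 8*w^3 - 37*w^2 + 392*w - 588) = -w^4 + 7*w^3 + 51*w^2 - 448*w + 652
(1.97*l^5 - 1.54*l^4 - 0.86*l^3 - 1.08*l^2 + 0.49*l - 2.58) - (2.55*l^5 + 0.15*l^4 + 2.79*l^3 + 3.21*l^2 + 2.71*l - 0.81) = -0.58*l^5 - 1.69*l^4 - 3.65*l^3 - 4.29*l^2 - 2.22*l - 1.77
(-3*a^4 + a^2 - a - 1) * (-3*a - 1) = 9*a^5 + 3*a^4 - 3*a^3 + 2*a^2 + 4*a + 1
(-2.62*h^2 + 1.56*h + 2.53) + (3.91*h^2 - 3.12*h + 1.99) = 1.29*h^2 - 1.56*h + 4.52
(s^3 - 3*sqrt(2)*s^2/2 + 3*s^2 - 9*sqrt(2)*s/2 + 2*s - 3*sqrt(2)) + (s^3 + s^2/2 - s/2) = 2*s^3 - 3*sqrt(2)*s^2/2 + 7*s^2/2 - 9*sqrt(2)*s/2 + 3*s/2 - 3*sqrt(2)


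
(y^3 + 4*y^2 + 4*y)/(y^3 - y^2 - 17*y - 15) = y*(y^2 + 4*y + 4)/(y^3 - y^2 - 17*y - 15)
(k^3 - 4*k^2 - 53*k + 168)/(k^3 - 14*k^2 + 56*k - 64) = (k^2 + 4*k - 21)/(k^2 - 6*k + 8)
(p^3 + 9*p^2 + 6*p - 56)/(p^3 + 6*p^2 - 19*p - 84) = (p^2 + 2*p - 8)/(p^2 - p - 12)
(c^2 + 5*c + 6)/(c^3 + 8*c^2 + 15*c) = (c + 2)/(c*(c + 5))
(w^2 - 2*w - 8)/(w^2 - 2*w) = (w^2 - 2*w - 8)/(w*(w - 2))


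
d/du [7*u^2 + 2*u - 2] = 14*u + 2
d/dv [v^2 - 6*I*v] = 2*v - 6*I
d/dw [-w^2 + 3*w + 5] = 3 - 2*w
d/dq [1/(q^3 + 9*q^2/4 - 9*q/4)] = 12*(-4*q^2 - 6*q + 3)/(q^2*(4*q^2 + 9*q - 9)^2)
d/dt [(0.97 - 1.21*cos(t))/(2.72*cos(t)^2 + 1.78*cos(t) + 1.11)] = (-3.2912*cos(t)^2 + 5.2768*cos(t) + 3.0697)*sin(t)/(7.3984*cos(t)^4 + 9.6832*cos(t)^3 + 9.2068*cos(t)^2 + 3.9516*cos(t) + 1.2321)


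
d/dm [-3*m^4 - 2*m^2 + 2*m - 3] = -12*m^3 - 4*m + 2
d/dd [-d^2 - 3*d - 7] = -2*d - 3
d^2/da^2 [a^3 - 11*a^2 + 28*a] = 6*a - 22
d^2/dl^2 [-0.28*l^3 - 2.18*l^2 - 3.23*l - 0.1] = -1.68*l - 4.36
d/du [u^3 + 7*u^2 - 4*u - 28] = 3*u^2 + 14*u - 4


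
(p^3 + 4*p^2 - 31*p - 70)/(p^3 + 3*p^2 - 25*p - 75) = (p^2 + 9*p + 14)/(p^2 + 8*p + 15)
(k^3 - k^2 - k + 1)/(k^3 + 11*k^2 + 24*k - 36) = (k^2 - 1)/(k^2 + 12*k + 36)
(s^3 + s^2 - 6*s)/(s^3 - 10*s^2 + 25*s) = (s^2 + s - 6)/(s^2 - 10*s + 25)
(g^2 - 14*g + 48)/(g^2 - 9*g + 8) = (g - 6)/(g - 1)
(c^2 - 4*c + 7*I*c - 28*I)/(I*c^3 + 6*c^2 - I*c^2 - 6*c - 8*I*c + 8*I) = (-I*c^2 + c*(7 + 4*I) - 28)/(c^3 + c^2*(-1 - 6*I) + c*(-8 + 6*I) + 8)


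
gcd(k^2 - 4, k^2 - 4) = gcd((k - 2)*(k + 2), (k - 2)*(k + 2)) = k^2 - 4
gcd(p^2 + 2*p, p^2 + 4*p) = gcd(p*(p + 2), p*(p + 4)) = p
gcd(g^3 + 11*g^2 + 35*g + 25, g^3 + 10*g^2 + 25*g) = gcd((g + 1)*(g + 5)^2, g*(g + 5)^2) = g^2 + 10*g + 25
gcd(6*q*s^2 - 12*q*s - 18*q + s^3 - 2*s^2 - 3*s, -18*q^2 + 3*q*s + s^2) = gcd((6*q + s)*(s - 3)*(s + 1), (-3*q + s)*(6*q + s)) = 6*q + s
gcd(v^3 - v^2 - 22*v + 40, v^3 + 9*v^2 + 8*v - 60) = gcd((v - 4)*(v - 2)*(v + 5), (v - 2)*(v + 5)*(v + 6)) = v^2 + 3*v - 10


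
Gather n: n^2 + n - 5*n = n^2 - 4*n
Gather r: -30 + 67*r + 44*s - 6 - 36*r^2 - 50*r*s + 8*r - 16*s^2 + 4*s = -36*r^2 + r*(75 - 50*s) - 16*s^2 + 48*s - 36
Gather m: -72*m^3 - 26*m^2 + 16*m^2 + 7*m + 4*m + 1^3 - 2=-72*m^3 - 10*m^2 + 11*m - 1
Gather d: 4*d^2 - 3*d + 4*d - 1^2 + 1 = 4*d^2 + d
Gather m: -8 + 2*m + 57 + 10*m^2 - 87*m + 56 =10*m^2 - 85*m + 105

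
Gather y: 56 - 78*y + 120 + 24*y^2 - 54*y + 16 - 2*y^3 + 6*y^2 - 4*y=-2*y^3 + 30*y^2 - 136*y + 192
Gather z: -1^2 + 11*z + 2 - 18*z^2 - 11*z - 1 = -18*z^2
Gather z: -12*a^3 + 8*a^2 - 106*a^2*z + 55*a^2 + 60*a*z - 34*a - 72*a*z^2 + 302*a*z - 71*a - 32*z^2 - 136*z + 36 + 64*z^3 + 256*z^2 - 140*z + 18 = -12*a^3 + 63*a^2 - 105*a + 64*z^3 + z^2*(224 - 72*a) + z*(-106*a^2 + 362*a - 276) + 54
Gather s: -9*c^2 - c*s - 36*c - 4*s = -9*c^2 - 36*c + s*(-c - 4)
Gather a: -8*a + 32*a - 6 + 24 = 24*a + 18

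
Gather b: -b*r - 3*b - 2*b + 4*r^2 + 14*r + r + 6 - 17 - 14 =b*(-r - 5) + 4*r^2 + 15*r - 25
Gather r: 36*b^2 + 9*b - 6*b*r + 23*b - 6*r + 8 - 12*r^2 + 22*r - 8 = 36*b^2 + 32*b - 12*r^2 + r*(16 - 6*b)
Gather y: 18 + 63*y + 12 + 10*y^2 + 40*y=10*y^2 + 103*y + 30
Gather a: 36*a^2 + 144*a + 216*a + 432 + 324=36*a^2 + 360*a + 756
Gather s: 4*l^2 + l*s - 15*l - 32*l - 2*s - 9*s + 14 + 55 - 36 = 4*l^2 - 47*l + s*(l - 11) + 33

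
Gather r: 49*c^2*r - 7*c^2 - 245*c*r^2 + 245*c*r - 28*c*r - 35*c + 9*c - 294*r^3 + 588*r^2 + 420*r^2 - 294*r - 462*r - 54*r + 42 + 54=-7*c^2 - 26*c - 294*r^3 + r^2*(1008 - 245*c) + r*(49*c^2 + 217*c - 810) + 96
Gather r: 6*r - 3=6*r - 3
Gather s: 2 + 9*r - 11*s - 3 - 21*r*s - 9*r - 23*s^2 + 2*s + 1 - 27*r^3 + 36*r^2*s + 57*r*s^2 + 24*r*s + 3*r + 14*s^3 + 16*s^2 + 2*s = -27*r^3 + 3*r + 14*s^3 + s^2*(57*r - 7) + s*(36*r^2 + 3*r - 7)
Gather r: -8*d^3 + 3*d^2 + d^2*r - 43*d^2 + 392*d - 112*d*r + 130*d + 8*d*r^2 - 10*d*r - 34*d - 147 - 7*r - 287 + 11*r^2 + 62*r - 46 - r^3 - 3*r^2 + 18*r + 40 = -8*d^3 - 40*d^2 + 488*d - r^3 + r^2*(8*d + 8) + r*(d^2 - 122*d + 73) - 440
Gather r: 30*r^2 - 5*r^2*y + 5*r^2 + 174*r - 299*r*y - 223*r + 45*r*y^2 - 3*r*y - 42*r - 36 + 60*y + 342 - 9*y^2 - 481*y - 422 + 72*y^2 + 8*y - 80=r^2*(35 - 5*y) + r*(45*y^2 - 302*y - 91) + 63*y^2 - 413*y - 196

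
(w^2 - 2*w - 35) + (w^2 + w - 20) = 2*w^2 - w - 55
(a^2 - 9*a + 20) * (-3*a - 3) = -3*a^3 + 24*a^2 - 33*a - 60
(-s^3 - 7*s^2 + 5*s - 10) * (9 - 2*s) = 2*s^4 + 5*s^3 - 73*s^2 + 65*s - 90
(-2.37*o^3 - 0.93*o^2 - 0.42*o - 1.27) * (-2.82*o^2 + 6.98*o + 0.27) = 6.6834*o^5 - 13.92*o^4 - 5.9469*o^3 + 0.3987*o^2 - 8.978*o - 0.3429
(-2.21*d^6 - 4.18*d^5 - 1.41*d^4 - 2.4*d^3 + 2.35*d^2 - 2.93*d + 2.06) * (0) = 0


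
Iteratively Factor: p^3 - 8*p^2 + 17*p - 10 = (p - 1)*(p^2 - 7*p + 10) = (p - 5)*(p - 1)*(p - 2)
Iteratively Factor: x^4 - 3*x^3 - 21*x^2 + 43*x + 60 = (x - 3)*(x^3 - 21*x - 20) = (x - 5)*(x - 3)*(x^2 + 5*x + 4) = (x - 5)*(x - 3)*(x + 4)*(x + 1)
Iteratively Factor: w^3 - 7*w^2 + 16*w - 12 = (w - 2)*(w^2 - 5*w + 6) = (w - 3)*(w - 2)*(w - 2)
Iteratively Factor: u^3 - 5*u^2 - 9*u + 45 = (u + 3)*(u^2 - 8*u + 15) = (u - 5)*(u + 3)*(u - 3)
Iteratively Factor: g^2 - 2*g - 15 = (g + 3)*(g - 5)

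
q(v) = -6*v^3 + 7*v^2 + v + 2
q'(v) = -18*v^2 + 14*v + 1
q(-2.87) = 198.63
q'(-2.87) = -187.44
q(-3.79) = 425.40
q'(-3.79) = -310.61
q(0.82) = 4.22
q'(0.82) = 0.38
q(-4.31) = 608.10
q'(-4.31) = -393.71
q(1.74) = -6.67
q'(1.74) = -29.14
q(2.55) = -49.42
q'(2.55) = -80.34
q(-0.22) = 2.18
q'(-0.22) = -2.95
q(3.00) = -94.00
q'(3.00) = -119.00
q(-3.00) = 224.00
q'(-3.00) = -203.00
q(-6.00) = 1544.00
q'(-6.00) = -731.00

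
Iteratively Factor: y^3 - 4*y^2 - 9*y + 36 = (y + 3)*(y^2 - 7*y + 12) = (y - 4)*(y + 3)*(y - 3)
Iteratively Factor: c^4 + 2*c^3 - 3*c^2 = (c)*(c^3 + 2*c^2 - 3*c) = c^2*(c^2 + 2*c - 3) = c^2*(c - 1)*(c + 3)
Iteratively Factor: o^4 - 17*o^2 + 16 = (o + 1)*(o^3 - o^2 - 16*o + 16) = (o + 1)*(o + 4)*(o^2 - 5*o + 4) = (o - 4)*(o + 1)*(o + 4)*(o - 1)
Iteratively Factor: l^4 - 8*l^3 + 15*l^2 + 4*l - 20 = (l - 5)*(l^3 - 3*l^2 + 4) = (l - 5)*(l - 2)*(l^2 - l - 2) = (l - 5)*(l - 2)^2*(l + 1)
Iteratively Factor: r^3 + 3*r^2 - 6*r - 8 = (r + 1)*(r^2 + 2*r - 8) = (r - 2)*(r + 1)*(r + 4)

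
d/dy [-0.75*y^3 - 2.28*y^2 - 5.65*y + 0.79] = -2.25*y^2 - 4.56*y - 5.65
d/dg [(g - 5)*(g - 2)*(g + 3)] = 3*g^2 - 8*g - 11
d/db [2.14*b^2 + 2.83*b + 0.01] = 4.28*b + 2.83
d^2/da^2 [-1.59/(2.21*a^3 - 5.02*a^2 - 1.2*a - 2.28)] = ((21.0834*a - 15.9636)*(-2.21*a^3 + 5.02*a^2 + 1.2*a + 2.28) + 1.59*(-13.26*a^2 + 20.08*a + 2.4)*(-6.63*a^2 + 10.04*a + 1.2))/(-2.21*a^3 + 5.02*a^2 + 1.2*a + 2.28)^3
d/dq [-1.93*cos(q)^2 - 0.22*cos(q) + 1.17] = (3.86*cos(q) + 0.22)*sin(q)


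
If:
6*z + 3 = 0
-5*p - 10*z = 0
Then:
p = 1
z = -1/2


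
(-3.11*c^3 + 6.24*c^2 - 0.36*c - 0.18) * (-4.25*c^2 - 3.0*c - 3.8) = 13.2175*c^5 - 17.19*c^4 - 5.372*c^3 - 21.867*c^2 + 1.908*c + 0.684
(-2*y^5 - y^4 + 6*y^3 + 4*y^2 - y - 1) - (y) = -2*y^5 - y^4 + 6*y^3 + 4*y^2 - 2*y - 1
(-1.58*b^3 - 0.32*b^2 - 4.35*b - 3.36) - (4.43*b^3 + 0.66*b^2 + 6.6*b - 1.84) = -6.01*b^3 - 0.98*b^2 - 10.95*b - 1.52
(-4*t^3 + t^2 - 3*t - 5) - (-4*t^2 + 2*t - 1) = -4*t^3 + 5*t^2 - 5*t - 4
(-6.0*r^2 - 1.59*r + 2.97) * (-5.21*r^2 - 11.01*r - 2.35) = 31.26*r^4 + 74.3439*r^3 + 16.1322*r^2 - 28.9632*r - 6.9795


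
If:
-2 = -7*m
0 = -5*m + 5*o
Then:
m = 2/7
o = 2/7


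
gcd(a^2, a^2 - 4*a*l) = a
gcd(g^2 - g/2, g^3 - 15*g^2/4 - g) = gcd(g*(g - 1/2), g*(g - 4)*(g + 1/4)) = g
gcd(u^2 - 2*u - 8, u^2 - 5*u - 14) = u + 2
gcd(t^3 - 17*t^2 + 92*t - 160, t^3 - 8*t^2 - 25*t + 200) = t^2 - 13*t + 40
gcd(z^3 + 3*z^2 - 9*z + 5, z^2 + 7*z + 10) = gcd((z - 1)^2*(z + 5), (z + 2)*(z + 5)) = z + 5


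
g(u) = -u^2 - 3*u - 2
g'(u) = -2*u - 3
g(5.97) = -55.55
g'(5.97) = -14.94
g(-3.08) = -2.25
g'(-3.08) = 3.16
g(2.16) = -13.15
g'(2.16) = -7.32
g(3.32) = -22.98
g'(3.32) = -9.64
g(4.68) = -37.94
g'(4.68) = -12.36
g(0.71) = -4.63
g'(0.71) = -4.42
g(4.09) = -31.00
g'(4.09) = -11.18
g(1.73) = -10.18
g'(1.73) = -6.46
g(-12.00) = -110.00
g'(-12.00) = 21.00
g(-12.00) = -110.00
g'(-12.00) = 21.00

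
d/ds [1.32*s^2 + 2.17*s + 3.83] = 2.64*s + 2.17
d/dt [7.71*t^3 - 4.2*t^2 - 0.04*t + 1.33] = 23.13*t^2 - 8.4*t - 0.04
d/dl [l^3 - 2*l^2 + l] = 3*l^2 - 4*l + 1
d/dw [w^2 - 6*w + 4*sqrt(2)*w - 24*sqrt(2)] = 2*w - 6 + 4*sqrt(2)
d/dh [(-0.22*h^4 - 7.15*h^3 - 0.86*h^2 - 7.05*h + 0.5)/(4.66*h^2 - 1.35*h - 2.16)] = (-2.0504*h^5 - 32.428*h^4 + 21.2058*h^3 + 80.346*h^2 - 0.944799999999999*h + 15.903)/(21.7156*h^4 - 12.582*h^3 - 18.3087*h^2 + 5.832*h + 4.6656)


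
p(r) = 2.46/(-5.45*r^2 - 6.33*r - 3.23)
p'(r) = 2.46*(10.9*r + 6.33)/(-5.45*r^2 - 6.33*r - 3.23)^2 = (26.814*r + 15.5718)/(5.45*r^2 + 6.33*r + 3.23)^2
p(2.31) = -0.05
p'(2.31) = 0.04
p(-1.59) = -0.35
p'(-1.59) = -0.56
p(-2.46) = -0.12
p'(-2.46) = -0.12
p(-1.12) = -0.83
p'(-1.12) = -1.63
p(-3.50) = -0.05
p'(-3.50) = -0.03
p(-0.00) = -0.76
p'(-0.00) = 1.49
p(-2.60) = -0.10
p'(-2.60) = -0.10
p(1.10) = -0.15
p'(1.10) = 0.16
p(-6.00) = -0.02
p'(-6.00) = -0.01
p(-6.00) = -0.02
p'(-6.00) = -0.01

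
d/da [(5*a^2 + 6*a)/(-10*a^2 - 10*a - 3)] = 2*(5*a^2 - 15*a - 9)/(100*a^4 + 200*a^3 + 160*a^2 + 60*a + 9)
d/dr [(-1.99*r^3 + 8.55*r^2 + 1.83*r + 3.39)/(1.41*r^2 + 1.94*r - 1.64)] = (-2.8059*r^4 - 7.7212*r^3 + 23.7975*r^2 - 37.6038*r - 9.5778)/(1.9881*r^4 + 5.4708*r^3 - 0.8612*r^2 - 6.3632*r + 2.6896)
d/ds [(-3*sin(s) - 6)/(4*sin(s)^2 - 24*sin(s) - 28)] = 3*(sin(s)^2 + 4*sin(s) - 5)*cos(s)/(4*(sin(s) - 7)^2*(sin(s) + 1)^2)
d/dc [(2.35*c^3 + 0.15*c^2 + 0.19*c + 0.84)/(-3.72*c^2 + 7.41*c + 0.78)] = (-8.742*c^4 + 34.827*c^3 + 7.3173*c^2 + 6.4836*c - 6.0762)/(13.8384*c^4 - 55.1304*c^3 + 49.1049*c^2 + 11.5596*c + 0.6084)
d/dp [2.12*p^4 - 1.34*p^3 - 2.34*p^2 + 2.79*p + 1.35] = 8.48*p^3 - 4.02*p^2 - 4.68*p + 2.79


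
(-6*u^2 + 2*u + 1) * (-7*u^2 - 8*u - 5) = 42*u^4 + 34*u^3 + 7*u^2 - 18*u - 5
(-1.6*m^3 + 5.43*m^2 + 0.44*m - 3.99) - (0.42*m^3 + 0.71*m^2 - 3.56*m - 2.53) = -2.02*m^3 + 4.72*m^2 + 4.0*m - 1.46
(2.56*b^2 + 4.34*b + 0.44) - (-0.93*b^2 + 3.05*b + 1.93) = 3.49*b^2 + 1.29*b - 1.49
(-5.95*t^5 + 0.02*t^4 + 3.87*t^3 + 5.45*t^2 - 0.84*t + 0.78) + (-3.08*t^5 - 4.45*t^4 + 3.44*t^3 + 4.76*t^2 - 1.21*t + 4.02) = -9.03*t^5 - 4.43*t^4 + 7.31*t^3 + 10.21*t^2 - 2.05*t + 4.8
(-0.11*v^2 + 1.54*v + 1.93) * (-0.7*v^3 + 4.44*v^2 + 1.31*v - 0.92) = 0.077*v^5 - 1.5664*v^4 + 5.3425*v^3 + 10.6878*v^2 + 1.1115*v - 1.7756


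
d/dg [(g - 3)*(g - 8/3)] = 2*g - 17/3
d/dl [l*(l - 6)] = 2*l - 6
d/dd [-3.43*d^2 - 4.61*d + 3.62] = -6.86*d - 4.61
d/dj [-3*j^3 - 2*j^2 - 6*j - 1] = -9*j^2 - 4*j - 6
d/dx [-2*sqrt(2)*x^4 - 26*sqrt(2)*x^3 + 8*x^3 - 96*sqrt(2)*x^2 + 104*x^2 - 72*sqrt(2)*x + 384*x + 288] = -8*sqrt(2)*x^3 - 78*sqrt(2)*x^2 + 24*x^2 - 192*sqrt(2)*x + 208*x - 72*sqrt(2) + 384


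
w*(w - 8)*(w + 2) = w^3 - 6*w^2 - 16*w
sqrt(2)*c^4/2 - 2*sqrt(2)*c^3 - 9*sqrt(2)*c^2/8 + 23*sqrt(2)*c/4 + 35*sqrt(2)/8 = (c - 7/2)*(c - 5/2)*(c + 1)*(sqrt(2)*c/2 + sqrt(2)/2)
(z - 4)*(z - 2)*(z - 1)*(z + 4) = z^4 - 3*z^3 - 14*z^2 + 48*z - 32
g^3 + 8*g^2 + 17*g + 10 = (g + 1)*(g + 2)*(g + 5)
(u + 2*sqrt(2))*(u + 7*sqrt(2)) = u^2 + 9*sqrt(2)*u + 28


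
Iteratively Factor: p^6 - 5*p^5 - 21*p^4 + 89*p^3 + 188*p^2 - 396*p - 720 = (p - 3)*(p^5 - 2*p^4 - 27*p^3 + 8*p^2 + 212*p + 240) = (p - 4)*(p - 3)*(p^4 + 2*p^3 - 19*p^2 - 68*p - 60) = (p - 5)*(p - 4)*(p - 3)*(p^3 + 7*p^2 + 16*p + 12) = (p - 5)*(p - 4)*(p - 3)*(p + 2)*(p^2 + 5*p + 6) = (p - 5)*(p - 4)*(p - 3)*(p + 2)*(p + 3)*(p + 2)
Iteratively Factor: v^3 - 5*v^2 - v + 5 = (v - 5)*(v^2 - 1) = (v - 5)*(v - 1)*(v + 1)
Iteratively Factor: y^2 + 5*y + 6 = (y + 3)*(y + 2)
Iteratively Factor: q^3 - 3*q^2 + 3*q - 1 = (q - 1)*(q^2 - 2*q + 1) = (q - 1)^2*(q - 1)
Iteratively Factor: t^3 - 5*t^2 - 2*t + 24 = (t - 4)*(t^2 - t - 6) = (t - 4)*(t - 3)*(t + 2)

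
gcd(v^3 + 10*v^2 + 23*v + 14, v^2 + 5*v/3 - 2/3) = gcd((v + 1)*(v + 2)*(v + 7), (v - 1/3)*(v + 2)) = v + 2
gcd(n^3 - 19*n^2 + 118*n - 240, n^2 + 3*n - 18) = 1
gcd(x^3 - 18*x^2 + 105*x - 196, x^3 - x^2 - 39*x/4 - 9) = x - 4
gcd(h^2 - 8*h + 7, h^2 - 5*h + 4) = h - 1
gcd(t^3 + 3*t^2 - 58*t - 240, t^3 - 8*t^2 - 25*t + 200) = t^2 - 3*t - 40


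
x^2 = x^2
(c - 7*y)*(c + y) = c^2 - 6*c*y - 7*y^2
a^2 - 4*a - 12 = (a - 6)*(a + 2)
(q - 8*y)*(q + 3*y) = q^2 - 5*q*y - 24*y^2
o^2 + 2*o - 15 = (o - 3)*(o + 5)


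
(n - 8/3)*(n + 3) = n^2 + n/3 - 8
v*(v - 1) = v^2 - v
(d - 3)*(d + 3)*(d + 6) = d^3 + 6*d^2 - 9*d - 54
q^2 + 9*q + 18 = (q + 3)*(q + 6)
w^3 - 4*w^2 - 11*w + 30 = (w - 5)*(w - 2)*(w + 3)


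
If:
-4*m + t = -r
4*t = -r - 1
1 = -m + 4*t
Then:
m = -7/19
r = -31/19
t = 3/19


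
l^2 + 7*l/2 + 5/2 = (l + 1)*(l + 5/2)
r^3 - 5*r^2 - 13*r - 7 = (r - 7)*(r + 1)^2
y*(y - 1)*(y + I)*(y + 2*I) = y^4 - y^3 + 3*I*y^3 - 2*y^2 - 3*I*y^2 + 2*y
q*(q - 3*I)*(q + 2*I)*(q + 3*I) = q^4 + 2*I*q^3 + 9*q^2 + 18*I*q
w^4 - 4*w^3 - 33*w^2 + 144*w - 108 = (w - 6)*(w - 3)*(w - 1)*(w + 6)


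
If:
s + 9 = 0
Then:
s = -9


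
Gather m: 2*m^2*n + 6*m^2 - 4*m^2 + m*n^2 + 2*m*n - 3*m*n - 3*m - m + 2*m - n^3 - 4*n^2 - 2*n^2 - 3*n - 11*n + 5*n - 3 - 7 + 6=m^2*(2*n + 2) + m*(n^2 - n - 2) - n^3 - 6*n^2 - 9*n - 4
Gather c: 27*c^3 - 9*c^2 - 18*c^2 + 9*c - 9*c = 27*c^3 - 27*c^2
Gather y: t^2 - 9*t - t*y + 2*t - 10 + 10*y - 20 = t^2 - 7*t + y*(10 - t) - 30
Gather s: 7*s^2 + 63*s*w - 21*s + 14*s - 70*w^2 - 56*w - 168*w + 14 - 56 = 7*s^2 + s*(63*w - 7) - 70*w^2 - 224*w - 42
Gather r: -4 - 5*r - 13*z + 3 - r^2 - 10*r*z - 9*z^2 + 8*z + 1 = -r^2 + r*(-10*z - 5) - 9*z^2 - 5*z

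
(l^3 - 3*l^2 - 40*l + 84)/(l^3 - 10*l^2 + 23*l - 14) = (l + 6)/(l - 1)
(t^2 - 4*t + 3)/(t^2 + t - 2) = (t - 3)/(t + 2)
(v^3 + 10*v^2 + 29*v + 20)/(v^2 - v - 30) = (v^2 + 5*v + 4)/(v - 6)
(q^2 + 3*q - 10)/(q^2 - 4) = (q + 5)/(q + 2)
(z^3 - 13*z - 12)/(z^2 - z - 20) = (-z^3 + 13*z + 12)/(-z^2 + z + 20)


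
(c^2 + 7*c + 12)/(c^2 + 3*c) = (c + 4)/c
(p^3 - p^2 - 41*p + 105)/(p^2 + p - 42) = (p^2 - 8*p + 15)/(p - 6)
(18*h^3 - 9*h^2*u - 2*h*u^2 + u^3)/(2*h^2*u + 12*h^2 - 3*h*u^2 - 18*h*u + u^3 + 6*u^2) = (-9*h^2 + u^2)/(-h*u - 6*h + u^2 + 6*u)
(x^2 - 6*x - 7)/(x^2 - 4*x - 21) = (x + 1)/(x + 3)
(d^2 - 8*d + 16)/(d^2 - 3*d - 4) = (d - 4)/(d + 1)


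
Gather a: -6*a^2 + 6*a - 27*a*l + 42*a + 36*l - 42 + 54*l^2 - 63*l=-6*a^2 + a*(48 - 27*l) + 54*l^2 - 27*l - 42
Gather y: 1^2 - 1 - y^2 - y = -y^2 - y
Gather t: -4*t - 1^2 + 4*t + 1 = 0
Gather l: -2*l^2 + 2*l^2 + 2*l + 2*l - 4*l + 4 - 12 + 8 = 0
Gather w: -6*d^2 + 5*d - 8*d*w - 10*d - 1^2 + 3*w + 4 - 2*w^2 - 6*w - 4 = -6*d^2 - 5*d - 2*w^2 + w*(-8*d - 3) - 1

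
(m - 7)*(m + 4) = m^2 - 3*m - 28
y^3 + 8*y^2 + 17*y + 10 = (y + 1)*(y + 2)*(y + 5)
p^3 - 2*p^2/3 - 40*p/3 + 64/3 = (p - 8/3)*(p - 2)*(p + 4)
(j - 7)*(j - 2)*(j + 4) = j^3 - 5*j^2 - 22*j + 56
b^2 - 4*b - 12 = (b - 6)*(b + 2)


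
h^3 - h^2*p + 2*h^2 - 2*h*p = h*(h + 2)*(h - p)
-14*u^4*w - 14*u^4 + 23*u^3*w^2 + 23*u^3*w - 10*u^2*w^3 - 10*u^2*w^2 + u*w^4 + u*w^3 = (-7*u + w)*(-2*u + w)*(-u + w)*(u*w + u)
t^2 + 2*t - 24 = (t - 4)*(t + 6)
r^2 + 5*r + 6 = (r + 2)*(r + 3)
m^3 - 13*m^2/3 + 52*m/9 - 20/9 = (m - 2)*(m - 5/3)*(m - 2/3)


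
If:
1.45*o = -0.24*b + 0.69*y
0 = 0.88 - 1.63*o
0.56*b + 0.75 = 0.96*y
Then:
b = 1.50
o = 0.54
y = 1.66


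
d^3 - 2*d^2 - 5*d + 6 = (d - 3)*(d - 1)*(d + 2)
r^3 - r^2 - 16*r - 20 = (r - 5)*(r + 2)^2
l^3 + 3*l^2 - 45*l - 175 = (l - 7)*(l + 5)^2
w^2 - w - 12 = (w - 4)*(w + 3)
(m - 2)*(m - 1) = m^2 - 3*m + 2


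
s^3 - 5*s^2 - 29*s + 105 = (s - 7)*(s - 3)*(s + 5)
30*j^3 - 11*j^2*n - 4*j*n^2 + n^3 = (-5*j + n)*(-2*j + n)*(3*j + n)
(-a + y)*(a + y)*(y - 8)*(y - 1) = -a^2*y^2 + 9*a^2*y - 8*a^2 + y^4 - 9*y^3 + 8*y^2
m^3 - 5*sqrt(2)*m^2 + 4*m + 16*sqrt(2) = (m - 4*sqrt(2))*(m - 2*sqrt(2))*(m + sqrt(2))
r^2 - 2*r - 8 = (r - 4)*(r + 2)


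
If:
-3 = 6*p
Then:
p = -1/2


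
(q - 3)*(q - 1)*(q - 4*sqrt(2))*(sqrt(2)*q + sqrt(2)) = sqrt(2)*q^4 - 8*q^3 - 3*sqrt(2)*q^3 - sqrt(2)*q^2 + 24*q^2 + 3*sqrt(2)*q + 8*q - 24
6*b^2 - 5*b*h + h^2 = (-3*b + h)*(-2*b + h)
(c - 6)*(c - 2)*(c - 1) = c^3 - 9*c^2 + 20*c - 12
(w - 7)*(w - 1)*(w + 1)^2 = w^4 - 6*w^3 - 8*w^2 + 6*w + 7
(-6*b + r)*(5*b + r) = -30*b^2 - b*r + r^2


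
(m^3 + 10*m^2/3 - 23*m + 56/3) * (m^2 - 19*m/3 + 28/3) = m^5 - 3*m^4 - 313*m^3/9 + 1759*m^2/9 - 2996*m/9 + 1568/9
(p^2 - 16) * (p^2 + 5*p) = p^4 + 5*p^3 - 16*p^2 - 80*p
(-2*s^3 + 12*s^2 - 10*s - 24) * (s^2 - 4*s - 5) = -2*s^5 + 20*s^4 - 48*s^3 - 44*s^2 + 146*s + 120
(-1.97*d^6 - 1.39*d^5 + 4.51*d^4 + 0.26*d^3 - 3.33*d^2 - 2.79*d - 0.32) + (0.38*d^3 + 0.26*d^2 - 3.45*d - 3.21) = -1.97*d^6 - 1.39*d^5 + 4.51*d^4 + 0.64*d^3 - 3.07*d^2 - 6.24*d - 3.53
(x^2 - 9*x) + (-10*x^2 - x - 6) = -9*x^2 - 10*x - 6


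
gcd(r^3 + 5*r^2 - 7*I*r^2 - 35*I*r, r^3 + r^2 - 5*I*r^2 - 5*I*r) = r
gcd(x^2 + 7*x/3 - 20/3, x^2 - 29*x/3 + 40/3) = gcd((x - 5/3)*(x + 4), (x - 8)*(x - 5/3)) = x - 5/3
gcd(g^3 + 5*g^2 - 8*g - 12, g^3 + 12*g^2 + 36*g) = g + 6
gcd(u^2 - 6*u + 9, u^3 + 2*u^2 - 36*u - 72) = 1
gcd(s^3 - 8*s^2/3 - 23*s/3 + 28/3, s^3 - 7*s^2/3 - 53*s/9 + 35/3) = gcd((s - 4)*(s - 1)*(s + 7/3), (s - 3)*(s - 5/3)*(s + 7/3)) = s + 7/3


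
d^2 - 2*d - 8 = (d - 4)*(d + 2)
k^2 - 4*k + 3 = (k - 3)*(k - 1)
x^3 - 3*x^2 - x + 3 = (x - 3)*(x - 1)*(x + 1)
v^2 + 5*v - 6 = (v - 1)*(v + 6)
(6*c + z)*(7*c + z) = 42*c^2 + 13*c*z + z^2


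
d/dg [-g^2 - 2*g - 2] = -2*g - 2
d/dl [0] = 0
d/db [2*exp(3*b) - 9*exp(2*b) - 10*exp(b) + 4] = (6*exp(2*b) - 18*exp(b) - 10)*exp(b)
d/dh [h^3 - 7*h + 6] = 3*h^2 - 7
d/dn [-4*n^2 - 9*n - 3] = -8*n - 9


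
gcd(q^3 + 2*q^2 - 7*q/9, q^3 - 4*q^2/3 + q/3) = q^2 - q/3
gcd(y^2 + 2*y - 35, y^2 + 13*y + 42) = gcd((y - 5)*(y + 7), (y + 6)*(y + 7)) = y + 7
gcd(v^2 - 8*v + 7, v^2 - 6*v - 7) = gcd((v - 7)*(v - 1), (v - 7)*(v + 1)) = v - 7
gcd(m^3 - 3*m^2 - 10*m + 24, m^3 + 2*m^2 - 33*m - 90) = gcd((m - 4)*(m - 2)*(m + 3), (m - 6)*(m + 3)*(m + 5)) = m + 3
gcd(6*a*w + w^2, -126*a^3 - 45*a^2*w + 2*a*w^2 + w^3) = 6*a + w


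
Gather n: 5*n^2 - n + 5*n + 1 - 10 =5*n^2 + 4*n - 9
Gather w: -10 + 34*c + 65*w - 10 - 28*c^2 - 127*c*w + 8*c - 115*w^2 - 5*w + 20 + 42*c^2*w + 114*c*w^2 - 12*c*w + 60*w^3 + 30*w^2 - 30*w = -28*c^2 + 42*c + 60*w^3 + w^2*(114*c - 85) + w*(42*c^2 - 139*c + 30)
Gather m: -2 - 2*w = -2*w - 2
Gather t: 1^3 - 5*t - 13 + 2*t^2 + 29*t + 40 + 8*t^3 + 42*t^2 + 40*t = 8*t^3 + 44*t^2 + 64*t + 28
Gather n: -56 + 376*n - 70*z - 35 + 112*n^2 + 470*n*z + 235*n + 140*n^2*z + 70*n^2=n^2*(140*z + 182) + n*(470*z + 611) - 70*z - 91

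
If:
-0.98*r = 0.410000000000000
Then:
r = -0.42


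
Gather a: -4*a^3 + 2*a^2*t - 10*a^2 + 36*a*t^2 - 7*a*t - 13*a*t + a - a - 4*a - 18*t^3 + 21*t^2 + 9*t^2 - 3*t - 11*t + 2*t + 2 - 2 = -4*a^3 + a^2*(2*t - 10) + a*(36*t^2 - 20*t - 4) - 18*t^3 + 30*t^2 - 12*t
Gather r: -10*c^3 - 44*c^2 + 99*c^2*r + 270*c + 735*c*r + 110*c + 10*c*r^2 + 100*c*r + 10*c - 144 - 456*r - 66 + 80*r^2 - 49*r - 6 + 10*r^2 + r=-10*c^3 - 44*c^2 + 390*c + r^2*(10*c + 90) + r*(99*c^2 + 835*c - 504) - 216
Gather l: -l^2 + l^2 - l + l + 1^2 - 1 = 0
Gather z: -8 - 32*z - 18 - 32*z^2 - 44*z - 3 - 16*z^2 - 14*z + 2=-48*z^2 - 90*z - 27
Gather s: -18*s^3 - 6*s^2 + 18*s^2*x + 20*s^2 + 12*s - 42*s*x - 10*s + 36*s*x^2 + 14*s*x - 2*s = -18*s^3 + s^2*(18*x + 14) + s*(36*x^2 - 28*x)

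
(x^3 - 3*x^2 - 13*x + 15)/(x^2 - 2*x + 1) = (x^2 - 2*x - 15)/(x - 1)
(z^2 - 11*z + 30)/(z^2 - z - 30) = (z - 5)/(z + 5)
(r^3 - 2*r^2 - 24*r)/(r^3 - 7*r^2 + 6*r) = (r + 4)/(r - 1)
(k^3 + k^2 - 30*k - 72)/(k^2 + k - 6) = (k^2 - 2*k - 24)/(k - 2)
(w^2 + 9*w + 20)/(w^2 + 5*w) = (w + 4)/w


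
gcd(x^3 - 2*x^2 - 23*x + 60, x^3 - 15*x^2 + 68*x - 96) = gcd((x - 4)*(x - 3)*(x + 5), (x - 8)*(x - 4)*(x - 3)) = x^2 - 7*x + 12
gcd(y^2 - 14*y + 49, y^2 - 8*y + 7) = y - 7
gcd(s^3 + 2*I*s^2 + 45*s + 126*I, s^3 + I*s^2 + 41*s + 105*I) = s^2 - 4*I*s + 21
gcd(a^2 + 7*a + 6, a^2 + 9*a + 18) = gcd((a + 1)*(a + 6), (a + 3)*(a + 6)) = a + 6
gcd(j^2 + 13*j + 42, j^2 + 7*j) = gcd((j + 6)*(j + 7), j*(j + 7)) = j + 7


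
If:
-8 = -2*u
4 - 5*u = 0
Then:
No Solution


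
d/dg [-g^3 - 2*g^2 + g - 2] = -3*g^2 - 4*g + 1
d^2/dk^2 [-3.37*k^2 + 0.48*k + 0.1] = -6.74000000000000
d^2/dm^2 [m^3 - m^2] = 6*m - 2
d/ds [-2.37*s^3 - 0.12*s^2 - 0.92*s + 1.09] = -7.11*s^2 - 0.24*s - 0.92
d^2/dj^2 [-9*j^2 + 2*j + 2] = -18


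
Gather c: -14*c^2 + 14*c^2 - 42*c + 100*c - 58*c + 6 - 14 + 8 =0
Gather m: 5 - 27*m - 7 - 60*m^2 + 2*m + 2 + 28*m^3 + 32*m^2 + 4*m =28*m^3 - 28*m^2 - 21*m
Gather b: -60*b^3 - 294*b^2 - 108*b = -60*b^3 - 294*b^2 - 108*b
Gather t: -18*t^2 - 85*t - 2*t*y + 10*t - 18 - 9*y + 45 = -18*t^2 + t*(-2*y - 75) - 9*y + 27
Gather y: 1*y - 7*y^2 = -7*y^2 + y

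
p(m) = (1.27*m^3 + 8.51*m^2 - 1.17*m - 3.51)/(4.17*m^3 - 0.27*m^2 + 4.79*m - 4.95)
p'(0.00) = 0.92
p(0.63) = 0.55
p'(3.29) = -0.12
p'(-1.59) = 0.01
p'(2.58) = -0.16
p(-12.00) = 0.13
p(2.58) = 0.93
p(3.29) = 0.83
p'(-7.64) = -0.03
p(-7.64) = 0.03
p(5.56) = 0.65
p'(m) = (-12.51*m^2 + 0.54*m - 4.79)*(1.27*m^3 + 8.51*m^2 - 1.17*m - 3.51)/(4.17*m^3 - 0.27*m^2 + 4.79*m - 4.95)^2 + (3.81*m^2 + 17.02*m - 1.17)/(4.17*m^3 - 0.27*m^2 + 4.79*m - 4.95)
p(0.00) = 0.71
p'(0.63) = -5.87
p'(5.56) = -0.05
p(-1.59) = -0.49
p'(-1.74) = -0.06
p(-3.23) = -0.28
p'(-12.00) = -0.01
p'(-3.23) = -0.14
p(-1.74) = -0.49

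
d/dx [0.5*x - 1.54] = 0.500000000000000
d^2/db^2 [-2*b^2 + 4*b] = -4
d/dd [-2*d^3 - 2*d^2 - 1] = 2*d*(-3*d - 2)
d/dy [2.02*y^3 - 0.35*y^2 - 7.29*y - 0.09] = 6.06*y^2 - 0.7*y - 7.29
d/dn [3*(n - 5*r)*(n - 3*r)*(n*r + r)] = 3*r*(3*n^2 - 16*n*r + 2*n + 15*r^2 - 8*r)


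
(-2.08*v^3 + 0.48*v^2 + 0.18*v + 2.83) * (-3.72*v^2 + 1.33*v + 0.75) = 7.7376*v^5 - 4.552*v^4 - 1.5912*v^3 - 9.9282*v^2 + 3.8989*v + 2.1225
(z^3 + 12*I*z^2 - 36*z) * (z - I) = z^4 + 11*I*z^3 - 24*z^2 + 36*I*z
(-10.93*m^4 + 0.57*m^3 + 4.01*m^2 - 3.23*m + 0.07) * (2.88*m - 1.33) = -31.4784*m^5 + 16.1785*m^4 + 10.7907*m^3 - 14.6357*m^2 + 4.4975*m - 0.0931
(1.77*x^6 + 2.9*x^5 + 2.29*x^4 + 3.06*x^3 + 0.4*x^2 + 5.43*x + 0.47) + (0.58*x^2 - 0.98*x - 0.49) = 1.77*x^6 + 2.9*x^5 + 2.29*x^4 + 3.06*x^3 + 0.98*x^2 + 4.45*x - 0.02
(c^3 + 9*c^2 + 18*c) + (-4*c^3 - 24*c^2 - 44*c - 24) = -3*c^3 - 15*c^2 - 26*c - 24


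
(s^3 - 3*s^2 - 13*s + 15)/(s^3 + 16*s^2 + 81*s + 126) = (s^2 - 6*s + 5)/(s^2 + 13*s + 42)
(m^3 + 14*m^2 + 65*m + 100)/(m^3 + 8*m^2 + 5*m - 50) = (m + 4)/(m - 2)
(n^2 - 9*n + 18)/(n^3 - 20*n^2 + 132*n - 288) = (n - 3)/(n^2 - 14*n + 48)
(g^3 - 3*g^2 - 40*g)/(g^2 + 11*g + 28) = g*(g^2 - 3*g - 40)/(g^2 + 11*g + 28)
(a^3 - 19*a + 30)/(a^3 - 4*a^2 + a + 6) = (a + 5)/(a + 1)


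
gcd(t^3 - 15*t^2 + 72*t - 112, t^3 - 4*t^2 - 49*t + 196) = t^2 - 11*t + 28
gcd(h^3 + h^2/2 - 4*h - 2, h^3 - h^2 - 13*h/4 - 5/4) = h + 1/2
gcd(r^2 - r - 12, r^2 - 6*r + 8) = r - 4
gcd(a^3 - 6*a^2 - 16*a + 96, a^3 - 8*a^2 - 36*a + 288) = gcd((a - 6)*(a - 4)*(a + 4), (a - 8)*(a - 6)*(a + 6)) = a - 6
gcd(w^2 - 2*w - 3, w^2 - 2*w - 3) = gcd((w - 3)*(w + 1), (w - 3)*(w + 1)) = w^2 - 2*w - 3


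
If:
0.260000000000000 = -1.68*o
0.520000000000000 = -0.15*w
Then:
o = -0.15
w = -3.47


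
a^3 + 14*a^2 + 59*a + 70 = (a + 2)*(a + 5)*(a + 7)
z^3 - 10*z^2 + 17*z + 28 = (z - 7)*(z - 4)*(z + 1)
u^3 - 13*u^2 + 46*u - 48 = (u - 8)*(u - 3)*(u - 2)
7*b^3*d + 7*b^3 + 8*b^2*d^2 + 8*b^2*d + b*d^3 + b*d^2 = (b + d)*(7*b + d)*(b*d + b)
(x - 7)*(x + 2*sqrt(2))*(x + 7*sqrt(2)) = x^3 - 7*x^2 + 9*sqrt(2)*x^2 - 63*sqrt(2)*x + 28*x - 196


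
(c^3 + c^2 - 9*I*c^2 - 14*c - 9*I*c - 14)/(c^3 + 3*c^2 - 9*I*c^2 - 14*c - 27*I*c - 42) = (c + 1)/(c + 3)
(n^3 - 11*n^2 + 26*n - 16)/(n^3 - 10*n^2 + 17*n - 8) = (n - 2)/(n - 1)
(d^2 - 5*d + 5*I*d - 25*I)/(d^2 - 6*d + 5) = (d + 5*I)/(d - 1)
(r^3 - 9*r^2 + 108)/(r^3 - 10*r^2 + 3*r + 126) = (r - 6)/(r - 7)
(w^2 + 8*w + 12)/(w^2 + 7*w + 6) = (w + 2)/(w + 1)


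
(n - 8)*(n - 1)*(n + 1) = n^3 - 8*n^2 - n + 8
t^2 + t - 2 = (t - 1)*(t + 2)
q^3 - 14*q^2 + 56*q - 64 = (q - 8)*(q - 4)*(q - 2)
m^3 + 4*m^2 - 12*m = m*(m - 2)*(m + 6)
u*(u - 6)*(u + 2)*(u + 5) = u^4 + u^3 - 32*u^2 - 60*u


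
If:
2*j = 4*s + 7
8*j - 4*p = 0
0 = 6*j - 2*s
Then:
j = -7/10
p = -7/5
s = -21/10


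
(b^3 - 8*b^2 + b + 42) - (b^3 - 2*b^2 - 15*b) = -6*b^2 + 16*b + 42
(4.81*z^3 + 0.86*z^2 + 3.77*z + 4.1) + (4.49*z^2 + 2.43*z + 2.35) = 4.81*z^3 + 5.35*z^2 + 6.2*z + 6.45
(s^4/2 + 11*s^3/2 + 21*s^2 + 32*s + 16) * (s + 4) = s^5/2 + 15*s^4/2 + 43*s^3 + 116*s^2 + 144*s + 64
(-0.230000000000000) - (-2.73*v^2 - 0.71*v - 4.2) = 2.73*v^2 + 0.71*v + 3.97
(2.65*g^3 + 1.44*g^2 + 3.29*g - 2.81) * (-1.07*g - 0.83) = -2.8355*g^4 - 3.7403*g^3 - 4.7155*g^2 + 0.276000000000001*g + 2.3323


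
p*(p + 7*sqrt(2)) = p^2 + 7*sqrt(2)*p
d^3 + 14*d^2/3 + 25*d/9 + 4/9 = (d + 1/3)^2*(d + 4)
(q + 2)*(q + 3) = q^2 + 5*q + 6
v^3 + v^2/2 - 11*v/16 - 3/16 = (v - 3/4)*(v + 1/4)*(v + 1)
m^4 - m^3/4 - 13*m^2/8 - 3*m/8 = m*(m - 3/2)*(m + 1/4)*(m + 1)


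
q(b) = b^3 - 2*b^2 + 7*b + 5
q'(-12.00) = 487.00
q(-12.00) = -2095.00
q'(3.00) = 22.00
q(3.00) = 35.00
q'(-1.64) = 21.63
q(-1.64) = -16.27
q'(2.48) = 15.53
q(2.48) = 25.31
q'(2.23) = 13.00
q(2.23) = 21.75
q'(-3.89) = 67.96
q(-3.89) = -111.36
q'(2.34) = 14.07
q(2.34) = 23.24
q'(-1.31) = 17.39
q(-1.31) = -9.85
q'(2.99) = 21.86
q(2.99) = 34.78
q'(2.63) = 17.23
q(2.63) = 27.77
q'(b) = 3*b^2 - 4*b + 7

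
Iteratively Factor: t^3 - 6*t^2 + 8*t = (t)*(t^2 - 6*t + 8) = t*(t - 2)*(t - 4)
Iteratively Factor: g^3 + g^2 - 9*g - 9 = (g + 3)*(g^2 - 2*g - 3) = (g - 3)*(g + 3)*(g + 1)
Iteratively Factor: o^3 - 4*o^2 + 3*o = (o - 1)*(o^2 - 3*o) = (o - 3)*(o - 1)*(o)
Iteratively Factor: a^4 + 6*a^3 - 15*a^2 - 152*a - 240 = (a + 4)*(a^3 + 2*a^2 - 23*a - 60) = (a + 3)*(a + 4)*(a^2 - a - 20) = (a + 3)*(a + 4)^2*(a - 5)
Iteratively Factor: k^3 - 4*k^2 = (k - 4)*(k^2) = k*(k - 4)*(k)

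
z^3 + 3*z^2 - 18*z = z*(z - 3)*(z + 6)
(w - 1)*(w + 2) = w^2 + w - 2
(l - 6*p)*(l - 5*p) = l^2 - 11*l*p + 30*p^2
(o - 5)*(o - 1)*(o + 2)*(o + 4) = o^4 - 23*o^2 - 18*o + 40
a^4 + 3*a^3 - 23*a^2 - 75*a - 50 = (a - 5)*(a + 1)*(a + 2)*(a + 5)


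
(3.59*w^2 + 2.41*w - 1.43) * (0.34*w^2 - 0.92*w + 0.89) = 1.2206*w^4 - 2.4834*w^3 + 0.4917*w^2 + 3.4605*w - 1.2727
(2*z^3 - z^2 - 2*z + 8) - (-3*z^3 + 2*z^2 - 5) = 5*z^3 - 3*z^2 - 2*z + 13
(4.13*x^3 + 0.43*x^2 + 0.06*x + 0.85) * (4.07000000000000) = 16.8091*x^3 + 1.7501*x^2 + 0.2442*x + 3.4595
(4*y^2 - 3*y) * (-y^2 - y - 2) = -4*y^4 - y^3 - 5*y^2 + 6*y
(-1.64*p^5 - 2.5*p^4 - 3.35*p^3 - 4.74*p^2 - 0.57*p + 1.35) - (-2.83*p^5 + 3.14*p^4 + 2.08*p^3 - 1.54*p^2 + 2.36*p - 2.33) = 1.19*p^5 - 5.64*p^4 - 5.43*p^3 - 3.2*p^2 - 2.93*p + 3.68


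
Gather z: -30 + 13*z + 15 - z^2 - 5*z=-z^2 + 8*z - 15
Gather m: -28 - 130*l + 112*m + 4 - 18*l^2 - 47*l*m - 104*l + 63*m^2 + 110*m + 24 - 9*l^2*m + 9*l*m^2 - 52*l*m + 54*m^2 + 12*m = -18*l^2 - 234*l + m^2*(9*l + 117) + m*(-9*l^2 - 99*l + 234)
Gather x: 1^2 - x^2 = 1 - x^2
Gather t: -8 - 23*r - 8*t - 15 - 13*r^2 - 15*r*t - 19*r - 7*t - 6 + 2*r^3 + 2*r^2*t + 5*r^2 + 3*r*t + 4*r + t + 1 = 2*r^3 - 8*r^2 - 38*r + t*(2*r^2 - 12*r - 14) - 28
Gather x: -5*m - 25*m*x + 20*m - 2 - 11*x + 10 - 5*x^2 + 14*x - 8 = 15*m - 5*x^2 + x*(3 - 25*m)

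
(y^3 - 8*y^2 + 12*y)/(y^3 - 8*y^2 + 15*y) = (y^2 - 8*y + 12)/(y^2 - 8*y + 15)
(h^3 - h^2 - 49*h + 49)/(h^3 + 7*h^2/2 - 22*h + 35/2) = 2*(h - 7)/(2*h - 5)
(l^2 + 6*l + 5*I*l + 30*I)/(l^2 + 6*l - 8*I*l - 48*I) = (l + 5*I)/(l - 8*I)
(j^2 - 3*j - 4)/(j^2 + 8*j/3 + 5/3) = 3*(j - 4)/(3*j + 5)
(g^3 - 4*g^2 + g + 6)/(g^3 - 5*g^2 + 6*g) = (g + 1)/g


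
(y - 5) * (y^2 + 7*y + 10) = y^3 + 2*y^2 - 25*y - 50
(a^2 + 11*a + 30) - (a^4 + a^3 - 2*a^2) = -a^4 - a^3 + 3*a^2 + 11*a + 30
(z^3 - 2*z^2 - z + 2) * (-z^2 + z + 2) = -z^5 + 3*z^4 + z^3 - 7*z^2 + 4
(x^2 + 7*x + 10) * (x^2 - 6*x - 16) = x^4 + x^3 - 48*x^2 - 172*x - 160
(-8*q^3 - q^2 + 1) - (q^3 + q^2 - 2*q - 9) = -9*q^3 - 2*q^2 + 2*q + 10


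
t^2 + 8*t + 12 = (t + 2)*(t + 6)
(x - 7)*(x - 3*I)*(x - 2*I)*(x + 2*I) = x^4 - 7*x^3 - 3*I*x^3 + 4*x^2 + 21*I*x^2 - 28*x - 12*I*x + 84*I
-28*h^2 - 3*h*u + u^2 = (-7*h + u)*(4*h + u)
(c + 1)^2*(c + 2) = c^3 + 4*c^2 + 5*c + 2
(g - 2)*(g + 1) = g^2 - g - 2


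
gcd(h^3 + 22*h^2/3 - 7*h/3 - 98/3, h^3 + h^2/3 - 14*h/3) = h^2 + h/3 - 14/3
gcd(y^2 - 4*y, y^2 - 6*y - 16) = 1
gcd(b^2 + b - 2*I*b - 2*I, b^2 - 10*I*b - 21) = 1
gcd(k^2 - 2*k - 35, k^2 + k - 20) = k + 5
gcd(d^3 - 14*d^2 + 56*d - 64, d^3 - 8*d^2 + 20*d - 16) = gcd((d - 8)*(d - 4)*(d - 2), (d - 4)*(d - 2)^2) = d^2 - 6*d + 8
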